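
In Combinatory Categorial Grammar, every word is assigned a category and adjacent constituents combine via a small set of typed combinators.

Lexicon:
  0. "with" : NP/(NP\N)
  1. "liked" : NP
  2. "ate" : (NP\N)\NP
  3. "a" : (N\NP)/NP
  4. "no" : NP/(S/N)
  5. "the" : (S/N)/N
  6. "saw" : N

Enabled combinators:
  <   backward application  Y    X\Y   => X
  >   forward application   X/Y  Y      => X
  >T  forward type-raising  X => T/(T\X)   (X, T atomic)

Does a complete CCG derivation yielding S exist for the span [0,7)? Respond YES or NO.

NO

NP/(NP\N) NP (NP\N)\NP (N\NP)/NP NP/(S/N) (S/N)/N N
CKY chart[0,7] = {N, N/(N\N), NP/(NP\N), PP/(PP\N), S/(S\N)}; S ∉ chart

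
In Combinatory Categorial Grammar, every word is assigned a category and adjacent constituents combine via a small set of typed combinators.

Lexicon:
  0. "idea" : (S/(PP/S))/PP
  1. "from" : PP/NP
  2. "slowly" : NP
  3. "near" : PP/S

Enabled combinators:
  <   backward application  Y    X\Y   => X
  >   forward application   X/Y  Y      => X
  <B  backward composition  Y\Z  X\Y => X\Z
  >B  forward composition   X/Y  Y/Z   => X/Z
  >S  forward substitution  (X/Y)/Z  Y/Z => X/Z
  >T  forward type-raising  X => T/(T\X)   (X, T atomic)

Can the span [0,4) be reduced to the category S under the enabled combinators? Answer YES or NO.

YES

[0,4] S   >
  [0,3] S/(PP/S)   >
    [0,1] "idea" : (S/(PP/S))/PP
    [1,3] PP   >
      [1,2] "from" : PP/NP
      [2,3] "slowly" : NP
  [3,4] "near" : PP/S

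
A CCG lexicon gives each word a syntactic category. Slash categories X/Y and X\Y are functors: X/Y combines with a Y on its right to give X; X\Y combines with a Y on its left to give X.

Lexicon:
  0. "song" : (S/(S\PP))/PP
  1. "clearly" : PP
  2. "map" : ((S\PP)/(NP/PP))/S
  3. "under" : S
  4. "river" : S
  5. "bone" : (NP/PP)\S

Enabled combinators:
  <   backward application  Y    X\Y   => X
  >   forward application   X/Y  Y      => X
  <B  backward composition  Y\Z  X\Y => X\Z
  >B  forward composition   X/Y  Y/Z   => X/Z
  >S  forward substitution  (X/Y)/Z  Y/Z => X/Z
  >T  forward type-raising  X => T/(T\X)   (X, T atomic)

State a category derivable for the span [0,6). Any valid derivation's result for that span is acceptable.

S

[0,6] S   >
  [0,2] S/(S\PP)   >
    [0,1] "song" : (S/(S\PP))/PP
    [1,2] "clearly" : PP
  [2,6] S\PP   >
    [2,4] (S\PP)/(NP/PP)   >
      [2,3] "map" : ((S\PP)/(NP/PP))/S
      [3,4] "under" : S
    [4,6] NP/PP   <
      [4,5] "river" : S
      [5,6] "bone" : (NP/PP)\S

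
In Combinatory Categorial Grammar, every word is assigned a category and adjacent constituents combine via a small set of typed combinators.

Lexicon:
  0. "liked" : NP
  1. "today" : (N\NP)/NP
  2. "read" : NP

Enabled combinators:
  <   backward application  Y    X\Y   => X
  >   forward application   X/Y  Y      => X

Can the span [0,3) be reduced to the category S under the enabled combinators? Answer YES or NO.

NP (N\NP)/NP NP
CKY chart[0,3] = {N}; S ∉ chart

NO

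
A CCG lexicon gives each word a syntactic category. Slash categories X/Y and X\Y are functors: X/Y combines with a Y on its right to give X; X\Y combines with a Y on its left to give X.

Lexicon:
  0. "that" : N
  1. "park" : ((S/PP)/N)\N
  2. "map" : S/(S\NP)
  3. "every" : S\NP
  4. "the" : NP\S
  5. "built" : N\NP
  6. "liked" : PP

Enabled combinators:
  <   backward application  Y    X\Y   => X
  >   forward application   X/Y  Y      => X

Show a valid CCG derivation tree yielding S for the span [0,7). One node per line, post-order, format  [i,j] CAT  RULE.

[0,1] N  lex  "that"
[1,2] ((S/PP)/N)\N  lex  "park"
[0,2] (S/PP)/N  <  k=1
[2,3] S/(S\NP)  lex  "map"
[3,4] S\NP  lex  "every"
[2,4] S  >  k=3
[4,5] NP\S  lex  "the"
[2,5] NP  <  k=4
[5,6] N\NP  lex  "built"
[2,6] N  <  k=5
[0,6] S/PP  >  k=2
[6,7] PP  lex  "liked"
[0,7] S  >  k=6

[0,7] S   >
  [0,6] S/PP   >
    [0,2] (S/PP)/N   <
      [0,1] "that" : N
      [1,2] "park" : ((S/PP)/N)\N
    [2,6] N   <
      [2,5] NP   <
        [2,4] S   >
          [2,3] "map" : S/(S\NP)
          [3,4] "every" : S\NP
        [4,5] "the" : NP\S
      [5,6] "built" : N\NP
  [6,7] "liked" : PP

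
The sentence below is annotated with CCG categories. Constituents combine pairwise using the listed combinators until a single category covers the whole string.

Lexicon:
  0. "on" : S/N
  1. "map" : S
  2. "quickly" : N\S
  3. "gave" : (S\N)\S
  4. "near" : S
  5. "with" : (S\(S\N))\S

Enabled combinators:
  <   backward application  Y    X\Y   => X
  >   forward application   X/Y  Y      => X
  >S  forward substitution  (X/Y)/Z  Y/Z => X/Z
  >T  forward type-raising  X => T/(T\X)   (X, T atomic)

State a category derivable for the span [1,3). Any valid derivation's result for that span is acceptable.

N

[0,6] S   <
  [0,4] S\N   <
    [0,3] S   >
      [0,1] "on" : S/N
      [1,3] N   <
        [1,2] "map" : S
        [2,3] "quickly" : N\S
    [3,4] "gave" : (S\N)\S
  [4,6] S\(S\N)   <
    [4,5] "near" : S
    [5,6] "with" : (S\(S\N))\S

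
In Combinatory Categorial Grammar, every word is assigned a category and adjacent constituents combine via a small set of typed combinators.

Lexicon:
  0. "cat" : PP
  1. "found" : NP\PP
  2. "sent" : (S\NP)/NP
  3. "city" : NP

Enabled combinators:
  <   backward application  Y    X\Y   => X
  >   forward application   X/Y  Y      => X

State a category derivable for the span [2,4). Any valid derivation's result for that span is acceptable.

[0,4] S   <
  [0,2] NP   <
    [0,1] "cat" : PP
    [1,2] "found" : NP\PP
  [2,4] S\NP   >
    [2,3] "sent" : (S\NP)/NP
    [3,4] "city" : NP

S\NP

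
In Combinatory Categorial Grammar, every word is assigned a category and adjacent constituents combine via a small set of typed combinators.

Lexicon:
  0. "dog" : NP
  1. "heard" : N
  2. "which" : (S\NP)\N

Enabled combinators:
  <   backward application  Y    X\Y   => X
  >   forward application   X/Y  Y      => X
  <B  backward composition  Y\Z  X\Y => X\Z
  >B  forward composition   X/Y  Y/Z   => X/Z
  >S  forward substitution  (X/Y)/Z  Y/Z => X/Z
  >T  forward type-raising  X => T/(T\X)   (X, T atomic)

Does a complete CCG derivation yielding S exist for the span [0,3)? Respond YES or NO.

[0,3] S   >
  [0,1] S/(S\NP)   >T
    [0,1] "dog" : NP
  [1,3] S\NP   <
    [1,2] "heard" : N
    [2,3] "which" : (S\NP)\N

YES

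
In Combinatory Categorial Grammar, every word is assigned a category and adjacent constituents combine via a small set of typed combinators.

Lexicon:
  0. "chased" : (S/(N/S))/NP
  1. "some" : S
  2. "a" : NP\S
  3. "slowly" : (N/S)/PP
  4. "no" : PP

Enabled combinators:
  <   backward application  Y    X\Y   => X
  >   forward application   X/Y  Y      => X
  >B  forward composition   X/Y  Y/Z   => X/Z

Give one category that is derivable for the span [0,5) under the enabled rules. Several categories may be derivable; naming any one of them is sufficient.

S

[0,5] S   >
  [0,3] S/(N/S)   >
    [0,1] "chased" : (S/(N/S))/NP
    [1,3] NP   <
      [1,2] "some" : S
      [2,3] "a" : NP\S
  [3,5] N/S   >
    [3,4] "slowly" : (N/S)/PP
    [4,5] "no" : PP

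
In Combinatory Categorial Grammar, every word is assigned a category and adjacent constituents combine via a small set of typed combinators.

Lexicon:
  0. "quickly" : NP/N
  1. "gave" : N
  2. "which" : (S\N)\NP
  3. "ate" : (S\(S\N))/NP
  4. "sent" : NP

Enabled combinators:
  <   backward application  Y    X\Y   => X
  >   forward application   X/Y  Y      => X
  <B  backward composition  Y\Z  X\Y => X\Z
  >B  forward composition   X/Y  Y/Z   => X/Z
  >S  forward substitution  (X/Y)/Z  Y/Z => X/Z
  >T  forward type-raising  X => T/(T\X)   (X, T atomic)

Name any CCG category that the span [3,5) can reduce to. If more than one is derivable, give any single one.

[0,5] S   <
  [0,3] S\N   <
    [0,2] NP   >
      [0,1] "quickly" : NP/N
      [1,2] "gave" : N
    [2,3] "which" : (S\N)\NP
  [3,5] S\(S\N)   >
    [3,4] "ate" : (S\(S\N))/NP
    [4,5] "sent" : NP

S\(S\N)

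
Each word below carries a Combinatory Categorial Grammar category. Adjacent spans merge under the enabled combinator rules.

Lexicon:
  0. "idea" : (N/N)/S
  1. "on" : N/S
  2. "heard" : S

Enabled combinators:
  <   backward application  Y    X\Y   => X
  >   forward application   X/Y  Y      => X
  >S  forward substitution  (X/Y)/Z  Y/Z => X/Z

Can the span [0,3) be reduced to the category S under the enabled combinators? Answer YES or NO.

(N/N)/S N/S S
CKY chart[0,3] = {N}; S ∉ chart

NO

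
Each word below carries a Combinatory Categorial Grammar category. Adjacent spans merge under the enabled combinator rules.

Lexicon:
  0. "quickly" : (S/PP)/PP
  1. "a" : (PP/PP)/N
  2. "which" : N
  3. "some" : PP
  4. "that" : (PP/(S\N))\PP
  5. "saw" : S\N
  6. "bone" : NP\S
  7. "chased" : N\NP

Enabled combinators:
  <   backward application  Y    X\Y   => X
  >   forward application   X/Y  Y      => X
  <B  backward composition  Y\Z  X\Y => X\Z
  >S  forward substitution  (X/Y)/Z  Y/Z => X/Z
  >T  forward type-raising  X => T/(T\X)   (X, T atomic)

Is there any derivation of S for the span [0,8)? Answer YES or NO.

(S/PP)/PP (PP/PP)/N N PP (PP/(S\N))\PP S\N NP\S N\NP
CKY chart[0,8] = {N, N/(N\N), NP/(NP\N), PP/(PP\N), S/(S\N)}; S ∉ chart

NO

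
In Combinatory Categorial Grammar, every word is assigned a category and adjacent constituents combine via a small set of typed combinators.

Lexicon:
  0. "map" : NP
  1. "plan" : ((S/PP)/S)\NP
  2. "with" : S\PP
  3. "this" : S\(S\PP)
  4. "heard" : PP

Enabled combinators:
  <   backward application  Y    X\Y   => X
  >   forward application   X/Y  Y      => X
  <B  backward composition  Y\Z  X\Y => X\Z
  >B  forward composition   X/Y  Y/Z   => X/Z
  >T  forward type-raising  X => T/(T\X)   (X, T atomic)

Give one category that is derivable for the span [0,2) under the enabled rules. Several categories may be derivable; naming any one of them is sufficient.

[0,5] S   >
  [0,4] S/PP   >
    [0,2] (S/PP)/S   <
      [0,1] "map" : NP
      [1,2] "plan" : ((S/PP)/S)\NP
    [2,4] S   <
      [2,3] "with" : S\PP
      [3,4] "this" : S\(S\PP)
  [4,5] "heard" : PP

(S/PP)/S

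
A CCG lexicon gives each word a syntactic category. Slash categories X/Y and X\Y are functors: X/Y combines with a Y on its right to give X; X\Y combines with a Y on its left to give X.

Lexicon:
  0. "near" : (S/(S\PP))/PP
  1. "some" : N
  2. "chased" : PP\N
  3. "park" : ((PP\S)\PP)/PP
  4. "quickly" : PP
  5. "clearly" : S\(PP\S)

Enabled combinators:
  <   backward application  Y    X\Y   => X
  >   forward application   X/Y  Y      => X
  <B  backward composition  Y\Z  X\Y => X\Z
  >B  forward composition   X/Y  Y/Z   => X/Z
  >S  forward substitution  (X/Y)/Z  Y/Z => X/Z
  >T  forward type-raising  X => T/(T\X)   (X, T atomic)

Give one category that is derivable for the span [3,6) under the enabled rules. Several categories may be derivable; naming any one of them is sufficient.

[0,6] S   >
  [0,3] S/(S\PP)   >
    [0,1] "near" : (S/(S\PP))/PP
    [1,3] PP   <
      [1,2] "some" : N
      [2,3] "chased" : PP\N
  [3,6] S\PP   <B
    [3,5] (PP\S)\PP   >
      [3,4] "park" : ((PP\S)\PP)/PP
      [4,5] "quickly" : PP
    [5,6] "clearly" : S\(PP\S)

S\PP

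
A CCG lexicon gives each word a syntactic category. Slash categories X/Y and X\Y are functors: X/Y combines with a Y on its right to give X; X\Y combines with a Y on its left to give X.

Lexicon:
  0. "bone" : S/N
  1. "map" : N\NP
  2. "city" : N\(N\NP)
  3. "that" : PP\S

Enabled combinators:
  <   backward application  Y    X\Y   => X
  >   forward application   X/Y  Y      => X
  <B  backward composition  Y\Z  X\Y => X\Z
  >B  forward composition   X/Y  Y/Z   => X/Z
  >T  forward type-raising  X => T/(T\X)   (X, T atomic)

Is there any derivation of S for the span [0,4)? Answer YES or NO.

NO

S/N N\NP N\(N\NP) PP\S
CKY chart[0,4] = {N/(N\PP), NP/(NP\PP), PP, PP/(PP\PP), S/(S\PP)}; S ∉ chart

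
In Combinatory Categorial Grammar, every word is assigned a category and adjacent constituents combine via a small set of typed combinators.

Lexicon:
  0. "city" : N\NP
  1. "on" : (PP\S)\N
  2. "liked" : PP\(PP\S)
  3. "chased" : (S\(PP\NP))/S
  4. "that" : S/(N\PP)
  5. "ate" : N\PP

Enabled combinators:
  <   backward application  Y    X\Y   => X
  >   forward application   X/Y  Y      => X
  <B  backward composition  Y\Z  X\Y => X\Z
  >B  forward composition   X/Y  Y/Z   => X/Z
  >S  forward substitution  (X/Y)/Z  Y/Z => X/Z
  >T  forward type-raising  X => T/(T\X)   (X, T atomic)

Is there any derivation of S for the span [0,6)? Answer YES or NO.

[0,6] S   <
  [0,3] PP\NP   <B
    [0,1] "city" : N\NP
    [1,3] PP\N   <B
      [1,2] "on" : (PP\S)\N
      [2,3] "liked" : PP\(PP\S)
  [3,6] S\(PP\NP)   >
    [3,4] "chased" : (S\(PP\NP))/S
    [4,6] S   >
      [4,5] "that" : S/(N\PP)
      [5,6] "ate" : N\PP

YES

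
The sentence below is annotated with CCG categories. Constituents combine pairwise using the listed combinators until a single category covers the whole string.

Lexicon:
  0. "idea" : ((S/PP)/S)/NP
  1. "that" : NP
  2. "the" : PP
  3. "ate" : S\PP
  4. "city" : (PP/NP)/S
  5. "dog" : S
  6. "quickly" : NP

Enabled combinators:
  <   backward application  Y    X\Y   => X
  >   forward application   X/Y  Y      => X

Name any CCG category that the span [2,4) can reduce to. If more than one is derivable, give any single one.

[0,7] S   >
  [0,4] S/PP   >
    [0,2] (S/PP)/S   >
      [0,1] "idea" : ((S/PP)/S)/NP
      [1,2] "that" : NP
    [2,4] S   <
      [2,3] "the" : PP
      [3,4] "ate" : S\PP
  [4,7] PP   >
    [4,6] PP/NP   >
      [4,5] "city" : (PP/NP)/S
      [5,6] "dog" : S
    [6,7] "quickly" : NP

S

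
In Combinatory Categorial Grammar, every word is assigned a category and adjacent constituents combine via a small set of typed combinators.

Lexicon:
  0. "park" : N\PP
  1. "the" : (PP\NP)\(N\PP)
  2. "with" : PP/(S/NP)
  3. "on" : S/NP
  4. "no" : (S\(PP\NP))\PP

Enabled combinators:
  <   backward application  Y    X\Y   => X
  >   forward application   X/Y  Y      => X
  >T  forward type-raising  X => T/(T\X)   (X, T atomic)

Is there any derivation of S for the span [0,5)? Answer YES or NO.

[0,5] S   <
  [0,2] PP\NP   <
    [0,1] "park" : N\PP
    [1,2] "the" : (PP\NP)\(N\PP)
  [2,5] S\(PP\NP)   <
    [2,4] PP   >
      [2,3] "with" : PP/(S/NP)
      [3,4] "on" : S/NP
    [4,5] "no" : (S\(PP\NP))\PP

YES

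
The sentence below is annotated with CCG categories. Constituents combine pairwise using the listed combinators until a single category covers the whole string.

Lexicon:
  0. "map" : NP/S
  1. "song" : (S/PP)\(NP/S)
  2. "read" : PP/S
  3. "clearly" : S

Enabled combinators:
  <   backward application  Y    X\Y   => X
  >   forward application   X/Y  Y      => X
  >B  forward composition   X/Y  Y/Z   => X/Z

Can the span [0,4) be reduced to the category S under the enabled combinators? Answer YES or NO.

[0,4] S   >
  [0,2] S/PP   <
    [0,1] "map" : NP/S
    [1,2] "song" : (S/PP)\(NP/S)
  [2,4] PP   >
    [2,3] "read" : PP/S
    [3,4] "clearly" : S

YES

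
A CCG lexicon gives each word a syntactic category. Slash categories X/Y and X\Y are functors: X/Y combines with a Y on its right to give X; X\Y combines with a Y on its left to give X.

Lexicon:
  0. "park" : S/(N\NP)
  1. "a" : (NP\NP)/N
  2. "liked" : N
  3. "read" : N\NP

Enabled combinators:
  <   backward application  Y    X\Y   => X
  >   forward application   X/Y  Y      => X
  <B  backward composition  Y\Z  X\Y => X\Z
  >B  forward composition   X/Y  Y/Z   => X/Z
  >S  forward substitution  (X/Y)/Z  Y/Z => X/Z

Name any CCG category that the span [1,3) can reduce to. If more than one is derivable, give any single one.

[0,4] S   >
  [0,1] "park" : S/(N\NP)
  [1,4] N\NP   <B
    [1,3] NP\NP   >
      [1,2] "a" : (NP\NP)/N
      [2,3] "liked" : N
    [3,4] "read" : N\NP

NP\NP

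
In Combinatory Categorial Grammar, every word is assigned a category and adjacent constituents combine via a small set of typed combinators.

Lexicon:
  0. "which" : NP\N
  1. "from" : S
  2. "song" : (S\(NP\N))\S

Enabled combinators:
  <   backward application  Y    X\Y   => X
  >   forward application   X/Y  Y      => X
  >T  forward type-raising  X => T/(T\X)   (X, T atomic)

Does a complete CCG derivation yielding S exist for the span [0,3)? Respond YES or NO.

YES

[0,3] S   <
  [0,1] "which" : NP\N
  [1,3] S\(NP\N)   <
    [1,2] "from" : S
    [2,3] "song" : (S\(NP\N))\S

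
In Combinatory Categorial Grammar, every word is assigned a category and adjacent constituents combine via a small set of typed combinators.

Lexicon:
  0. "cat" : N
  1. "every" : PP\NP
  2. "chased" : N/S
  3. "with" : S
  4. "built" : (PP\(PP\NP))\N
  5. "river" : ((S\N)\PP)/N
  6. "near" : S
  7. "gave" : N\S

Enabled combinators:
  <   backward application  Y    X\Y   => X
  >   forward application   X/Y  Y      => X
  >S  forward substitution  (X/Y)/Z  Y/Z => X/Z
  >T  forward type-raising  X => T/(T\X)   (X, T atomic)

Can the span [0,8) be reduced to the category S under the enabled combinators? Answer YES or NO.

[0,8] S   <
  [0,1] "cat" : N
  [1,8] S\N   <
    [1,5] PP   <
      [1,2] "every" : PP\NP
      [2,5] PP\(PP\NP)   <
        [2,4] N   >
          [2,3] "chased" : N/S
          [3,4] "with" : S
        [4,5] "built" : (PP\(PP\NP))\N
    [5,8] (S\N)\PP   >
      [5,6] "river" : ((S\N)\PP)/N
      [6,8] N   >
        [6,7] N/(N\S)   >T
          [6,7] "near" : S
        [7,8] "gave" : N\S

YES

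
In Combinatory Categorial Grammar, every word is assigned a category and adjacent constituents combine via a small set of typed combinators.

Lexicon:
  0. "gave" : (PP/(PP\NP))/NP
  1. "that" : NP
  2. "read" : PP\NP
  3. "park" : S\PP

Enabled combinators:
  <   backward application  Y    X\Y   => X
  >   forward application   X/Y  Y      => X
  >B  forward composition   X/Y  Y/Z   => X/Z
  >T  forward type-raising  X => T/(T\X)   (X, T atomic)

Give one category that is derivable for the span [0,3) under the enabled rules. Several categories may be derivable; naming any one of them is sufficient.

PP

[0,4] S   <
  [0,3] PP   >
    [0,2] PP/(PP\NP)   >
      [0,1] "gave" : (PP/(PP\NP))/NP
      [1,2] "that" : NP
    [2,3] "read" : PP\NP
  [3,4] "park" : S\PP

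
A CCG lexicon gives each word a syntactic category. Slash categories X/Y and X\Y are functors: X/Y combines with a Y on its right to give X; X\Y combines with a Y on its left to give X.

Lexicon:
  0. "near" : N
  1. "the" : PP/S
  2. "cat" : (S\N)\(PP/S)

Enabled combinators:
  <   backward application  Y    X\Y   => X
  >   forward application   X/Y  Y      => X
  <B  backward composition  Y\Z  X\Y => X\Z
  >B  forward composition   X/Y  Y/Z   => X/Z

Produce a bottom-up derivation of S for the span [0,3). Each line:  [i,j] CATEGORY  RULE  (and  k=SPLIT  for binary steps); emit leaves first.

[0,3] S   <
  [0,1] "near" : N
  [1,3] S\N   <
    [1,2] "the" : PP/S
    [2,3] "cat" : (S\N)\(PP/S)

[0,1] N  lex  "near"
[1,2] PP/S  lex  "the"
[2,3] (S\N)\(PP/S)  lex  "cat"
[1,3] S\N  <  k=2
[0,3] S  <  k=1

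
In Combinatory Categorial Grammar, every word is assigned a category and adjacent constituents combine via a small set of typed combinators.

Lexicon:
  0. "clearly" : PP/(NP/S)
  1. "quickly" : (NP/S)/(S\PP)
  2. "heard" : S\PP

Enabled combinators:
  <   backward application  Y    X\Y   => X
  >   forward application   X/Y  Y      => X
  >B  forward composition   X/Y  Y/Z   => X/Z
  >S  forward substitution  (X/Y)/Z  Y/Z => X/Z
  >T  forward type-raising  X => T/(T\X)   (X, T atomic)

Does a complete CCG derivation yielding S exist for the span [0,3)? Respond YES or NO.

NO

PP/(NP/S) (NP/S)/(S\PP) S\PP
CKY chart[0,3] = {N/(N\PP), NP/(NP\PP), PP, PP/(PP\PP), S/(S\PP)}; S ∉ chart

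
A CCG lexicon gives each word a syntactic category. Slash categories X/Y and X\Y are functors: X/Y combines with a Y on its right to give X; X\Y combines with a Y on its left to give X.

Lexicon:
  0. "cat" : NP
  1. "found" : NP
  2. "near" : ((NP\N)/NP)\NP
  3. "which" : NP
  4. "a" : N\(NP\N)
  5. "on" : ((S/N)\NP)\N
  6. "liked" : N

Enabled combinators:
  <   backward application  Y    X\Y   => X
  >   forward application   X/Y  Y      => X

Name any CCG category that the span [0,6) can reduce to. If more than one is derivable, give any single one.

[0,7] S   >
  [0,6] S/N   <
    [0,1] "cat" : NP
    [1,6] (S/N)\NP   <
      [1,5] N   <
        [1,4] NP\N   >
          [1,3] (NP\N)/NP   <
            [1,2] "found" : NP
            [2,3] "near" : ((NP\N)/NP)\NP
          [3,4] "which" : NP
        [4,5] "a" : N\(NP\N)
      [5,6] "on" : ((S/N)\NP)\N
  [6,7] "liked" : N

S/N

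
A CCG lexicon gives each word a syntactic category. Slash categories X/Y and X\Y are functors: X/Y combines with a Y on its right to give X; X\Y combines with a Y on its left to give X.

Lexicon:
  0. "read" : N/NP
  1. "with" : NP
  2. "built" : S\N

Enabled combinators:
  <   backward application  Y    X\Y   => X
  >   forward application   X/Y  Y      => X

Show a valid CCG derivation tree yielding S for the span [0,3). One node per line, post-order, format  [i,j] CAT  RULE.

[0,1] N/NP  lex  "read"
[1,2] NP  lex  "with"
[0,2] N  >  k=1
[2,3] S\N  lex  "built"
[0,3] S  <  k=2

[0,3] S   <
  [0,2] N   >
    [0,1] "read" : N/NP
    [1,2] "with" : NP
  [2,3] "built" : S\N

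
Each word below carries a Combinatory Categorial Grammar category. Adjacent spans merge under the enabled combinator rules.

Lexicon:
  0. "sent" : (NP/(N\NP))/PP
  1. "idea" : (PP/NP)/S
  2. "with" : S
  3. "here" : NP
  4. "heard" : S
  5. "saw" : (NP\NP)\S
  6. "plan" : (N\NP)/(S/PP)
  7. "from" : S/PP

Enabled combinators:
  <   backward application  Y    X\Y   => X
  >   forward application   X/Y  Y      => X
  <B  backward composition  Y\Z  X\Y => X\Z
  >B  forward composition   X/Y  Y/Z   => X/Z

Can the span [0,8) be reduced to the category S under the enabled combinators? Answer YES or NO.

NO

(NP/(N\NP))/PP (PP/NP)/S S NP S (NP\NP)\S (N\NP)/(S/PP) S/PP
CKY chart[0,8] = {NP}; S ∉ chart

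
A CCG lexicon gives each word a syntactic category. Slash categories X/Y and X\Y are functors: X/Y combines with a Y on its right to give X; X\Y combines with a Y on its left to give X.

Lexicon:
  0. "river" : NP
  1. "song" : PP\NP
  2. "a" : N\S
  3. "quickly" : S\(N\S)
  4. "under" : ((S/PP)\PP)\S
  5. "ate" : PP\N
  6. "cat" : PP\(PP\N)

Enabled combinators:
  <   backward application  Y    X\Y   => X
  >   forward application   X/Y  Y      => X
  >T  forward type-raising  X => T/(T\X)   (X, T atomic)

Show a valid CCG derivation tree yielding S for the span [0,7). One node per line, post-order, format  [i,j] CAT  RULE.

[0,7] S   >
  [0,5] S/PP   <
    [0,2] PP   <
      [0,1] "river" : NP
      [1,2] "song" : PP\NP
    [2,5] (S/PP)\PP   <
      [2,4] S   <
        [2,3] "a" : N\S
        [3,4] "quickly" : S\(N\S)
      [4,5] "under" : ((S/PP)\PP)\S
  [5,7] PP   <
    [5,6] "ate" : PP\N
    [6,7] "cat" : PP\(PP\N)

[0,1] NP  lex  "river"
[1,2] PP\NP  lex  "song"
[0,2] PP  <  k=1
[2,3] N\S  lex  "a"
[3,4] S\(N\S)  lex  "quickly"
[2,4] S  <  k=3
[4,5] ((S/PP)\PP)\S  lex  "under"
[2,5] (S/PP)\PP  <  k=4
[0,5] S/PP  <  k=2
[5,6] PP\N  lex  "ate"
[6,7] PP\(PP\N)  lex  "cat"
[5,7] PP  <  k=6
[0,7] S  >  k=5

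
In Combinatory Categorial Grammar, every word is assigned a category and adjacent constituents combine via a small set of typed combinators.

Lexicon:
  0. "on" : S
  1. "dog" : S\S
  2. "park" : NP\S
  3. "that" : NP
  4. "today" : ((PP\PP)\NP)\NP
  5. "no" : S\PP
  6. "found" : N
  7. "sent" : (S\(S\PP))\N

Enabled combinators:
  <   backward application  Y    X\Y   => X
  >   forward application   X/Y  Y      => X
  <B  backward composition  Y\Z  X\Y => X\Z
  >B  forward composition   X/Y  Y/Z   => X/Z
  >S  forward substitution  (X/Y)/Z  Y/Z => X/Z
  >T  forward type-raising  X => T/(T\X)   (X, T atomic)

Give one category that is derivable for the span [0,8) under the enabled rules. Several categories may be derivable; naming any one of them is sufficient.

[0,8] S   <
  [0,6] S\PP   <B
    [0,5] PP\PP   <
      [0,3] NP   <
        [0,1] "on" : S
        [1,3] NP\S   <B
          [1,2] "dog" : S\S
          [2,3] "park" : NP\S
      [3,5] (PP\PP)\NP   <
        [3,4] "that" : NP
        [4,5] "today" : ((PP\PP)\NP)\NP
    [5,6] "no" : S\PP
  [6,8] S\(S\PP)   <
    [6,7] "found" : N
    [7,8] "sent" : (S\(S\PP))\N

S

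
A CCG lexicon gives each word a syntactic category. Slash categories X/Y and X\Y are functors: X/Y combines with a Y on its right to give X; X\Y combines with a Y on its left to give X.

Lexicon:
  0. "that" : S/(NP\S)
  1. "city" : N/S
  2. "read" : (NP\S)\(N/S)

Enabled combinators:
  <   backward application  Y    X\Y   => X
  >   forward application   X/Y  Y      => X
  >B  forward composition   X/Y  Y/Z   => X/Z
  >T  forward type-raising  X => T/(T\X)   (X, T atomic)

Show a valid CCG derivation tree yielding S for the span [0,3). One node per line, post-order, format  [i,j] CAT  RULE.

[0,1] S/(NP\S)  lex  "that"
[1,2] N/S  lex  "city"
[2,3] (NP\S)\(N/S)  lex  "read"
[1,3] NP\S  <  k=2
[0,3] S  >  k=1

[0,3] S   >
  [0,1] "that" : S/(NP\S)
  [1,3] NP\S   <
    [1,2] "city" : N/S
    [2,3] "read" : (NP\S)\(N/S)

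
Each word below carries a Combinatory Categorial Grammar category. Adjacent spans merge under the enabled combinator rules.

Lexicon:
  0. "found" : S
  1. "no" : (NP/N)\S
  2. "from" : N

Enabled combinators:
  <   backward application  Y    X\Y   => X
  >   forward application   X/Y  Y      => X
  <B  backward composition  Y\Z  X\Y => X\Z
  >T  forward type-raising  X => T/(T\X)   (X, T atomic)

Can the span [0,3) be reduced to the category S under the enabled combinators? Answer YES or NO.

NO

S (NP/N)\S N
CKY chart[0,3] = {N/(N\NP), NP, NP/(NP\NP), PP/(PP\NP), S/(S\NP)}; S ∉ chart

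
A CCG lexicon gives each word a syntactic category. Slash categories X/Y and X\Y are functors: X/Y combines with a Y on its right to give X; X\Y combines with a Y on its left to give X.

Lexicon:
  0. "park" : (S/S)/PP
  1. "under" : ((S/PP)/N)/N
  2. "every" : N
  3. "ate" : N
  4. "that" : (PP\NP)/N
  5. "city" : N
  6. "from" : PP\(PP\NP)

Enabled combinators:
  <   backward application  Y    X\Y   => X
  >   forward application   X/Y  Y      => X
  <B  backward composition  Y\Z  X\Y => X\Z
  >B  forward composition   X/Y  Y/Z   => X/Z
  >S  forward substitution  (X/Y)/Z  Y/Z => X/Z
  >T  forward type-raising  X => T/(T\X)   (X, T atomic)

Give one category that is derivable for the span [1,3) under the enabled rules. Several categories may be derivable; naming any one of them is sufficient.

[0,7] S   >
  [0,4] S/PP   >S
    [0,1] "park" : (S/S)/PP
    [1,4] S/PP   >
      [1,3] (S/PP)/N   >
        [1,2] "under" : ((S/PP)/N)/N
        [2,3] "every" : N
      [3,4] "ate" : N
  [4,7] PP   <
    [4,6] PP\NP   >
      [4,5] "that" : (PP\NP)/N
      [5,6] "city" : N
    [6,7] "from" : PP\(PP\NP)

(S/PP)/N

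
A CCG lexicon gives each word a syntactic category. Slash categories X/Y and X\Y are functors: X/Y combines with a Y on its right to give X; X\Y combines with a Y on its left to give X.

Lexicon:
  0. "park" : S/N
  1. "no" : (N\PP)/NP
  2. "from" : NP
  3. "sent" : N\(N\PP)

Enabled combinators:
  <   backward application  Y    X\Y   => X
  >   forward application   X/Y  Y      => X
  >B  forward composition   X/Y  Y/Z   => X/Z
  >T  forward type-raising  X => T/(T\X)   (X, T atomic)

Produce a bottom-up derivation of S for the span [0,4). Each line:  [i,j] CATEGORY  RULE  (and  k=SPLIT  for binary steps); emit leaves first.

[0,1] S/N  lex  "park"
[1,2] (N\PP)/NP  lex  "no"
[2,3] NP  lex  "from"
[1,3] N\PP  >  k=2
[3,4] N\(N\PP)  lex  "sent"
[1,4] N  <  k=3
[0,4] S  >  k=1

[0,4] S   >
  [0,1] "park" : S/N
  [1,4] N   <
    [1,3] N\PP   >
      [1,2] "no" : (N\PP)/NP
      [2,3] "from" : NP
    [3,4] "sent" : N\(N\PP)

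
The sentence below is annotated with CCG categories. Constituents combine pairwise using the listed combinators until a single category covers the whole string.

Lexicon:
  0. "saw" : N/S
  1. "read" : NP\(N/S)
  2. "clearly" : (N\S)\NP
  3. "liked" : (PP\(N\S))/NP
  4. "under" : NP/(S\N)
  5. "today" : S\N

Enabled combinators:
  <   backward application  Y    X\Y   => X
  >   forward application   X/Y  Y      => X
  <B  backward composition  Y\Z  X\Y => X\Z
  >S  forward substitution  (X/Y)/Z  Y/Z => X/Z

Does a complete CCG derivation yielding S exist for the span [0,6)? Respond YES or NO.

N/S NP\(N/S) (N\S)\NP (PP\(N\S))/NP NP/(S\N) S\N
CKY chart[0,6] = {PP}; S ∉ chart

NO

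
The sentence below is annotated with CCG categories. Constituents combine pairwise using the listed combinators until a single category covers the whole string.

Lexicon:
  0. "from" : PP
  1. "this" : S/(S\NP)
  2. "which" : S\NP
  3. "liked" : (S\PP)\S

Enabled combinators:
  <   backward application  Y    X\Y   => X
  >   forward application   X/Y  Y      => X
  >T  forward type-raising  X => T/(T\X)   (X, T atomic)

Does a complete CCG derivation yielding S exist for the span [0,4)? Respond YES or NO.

[0,4] S   <
  [0,1] "from" : PP
  [1,4] S\PP   <
    [1,3] S   >
      [1,2] "this" : S/(S\NP)
      [2,3] "which" : S\NP
    [3,4] "liked" : (S\PP)\S

YES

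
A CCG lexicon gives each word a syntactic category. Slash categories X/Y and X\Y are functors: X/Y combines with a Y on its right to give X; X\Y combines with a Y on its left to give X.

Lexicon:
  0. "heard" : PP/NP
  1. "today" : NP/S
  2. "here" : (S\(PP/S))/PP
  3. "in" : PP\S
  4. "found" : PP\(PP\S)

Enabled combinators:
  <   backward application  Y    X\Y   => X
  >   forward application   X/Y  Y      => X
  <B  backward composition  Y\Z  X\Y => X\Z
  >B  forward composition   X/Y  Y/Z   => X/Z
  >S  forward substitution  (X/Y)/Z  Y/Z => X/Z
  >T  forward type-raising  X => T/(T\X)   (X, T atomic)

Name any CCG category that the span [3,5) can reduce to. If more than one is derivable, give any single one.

[0,5] S   <
  [0,2] PP/S   >B
    [0,1] "heard" : PP/NP
    [1,2] "today" : NP/S
  [2,5] S\(PP/S)   >
    [2,3] "here" : (S\(PP/S))/PP
    [3,5] PP   <
      [3,4] "in" : PP\S
      [4,5] "found" : PP\(PP\S)

PP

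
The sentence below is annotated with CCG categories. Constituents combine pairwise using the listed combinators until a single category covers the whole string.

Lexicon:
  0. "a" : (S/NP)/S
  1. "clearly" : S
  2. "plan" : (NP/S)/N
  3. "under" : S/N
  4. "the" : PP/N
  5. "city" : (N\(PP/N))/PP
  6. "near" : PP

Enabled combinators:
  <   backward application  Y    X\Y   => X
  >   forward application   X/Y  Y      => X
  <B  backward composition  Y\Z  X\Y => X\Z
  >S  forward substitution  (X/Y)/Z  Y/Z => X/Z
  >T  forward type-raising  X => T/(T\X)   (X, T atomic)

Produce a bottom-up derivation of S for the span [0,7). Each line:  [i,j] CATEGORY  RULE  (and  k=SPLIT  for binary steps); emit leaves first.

[0,1] (S/NP)/S  lex  "a"
[1,2] S  lex  "clearly"
[0,2] S/NP  >  k=1
[2,3] (NP/S)/N  lex  "plan"
[3,4] S/N  lex  "under"
[2,4] NP/N  >S  k=3
[4,5] PP/N  lex  "the"
[5,6] (N\(PP/N))/PP  lex  "city"
[6,7] PP  lex  "near"
[5,7] N\(PP/N)  >  k=6
[4,7] N  <  k=5
[2,7] NP  >  k=4
[0,7] S  >  k=2

[0,7] S   >
  [0,2] S/NP   >
    [0,1] "a" : (S/NP)/S
    [1,2] "clearly" : S
  [2,7] NP   >
    [2,4] NP/N   >S
      [2,3] "plan" : (NP/S)/N
      [3,4] "under" : S/N
    [4,7] N   <
      [4,5] "the" : PP/N
      [5,7] N\(PP/N)   >
        [5,6] "city" : (N\(PP/N))/PP
        [6,7] "near" : PP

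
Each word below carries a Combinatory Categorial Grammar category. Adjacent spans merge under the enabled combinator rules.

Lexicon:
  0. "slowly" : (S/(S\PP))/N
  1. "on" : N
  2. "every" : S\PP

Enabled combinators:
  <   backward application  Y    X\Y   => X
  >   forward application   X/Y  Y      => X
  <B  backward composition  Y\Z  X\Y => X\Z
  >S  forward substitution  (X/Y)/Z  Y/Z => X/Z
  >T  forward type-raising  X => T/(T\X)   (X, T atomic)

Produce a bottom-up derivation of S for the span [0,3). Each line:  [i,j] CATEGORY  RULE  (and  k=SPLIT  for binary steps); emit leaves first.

[0,1] (S/(S\PP))/N  lex  "slowly"
[1,2] N  lex  "on"
[0,2] S/(S\PP)  >  k=1
[2,3] S\PP  lex  "every"
[0,3] S  >  k=2

[0,3] S   >
  [0,2] S/(S\PP)   >
    [0,1] "slowly" : (S/(S\PP))/N
    [1,2] "on" : N
  [2,3] "every" : S\PP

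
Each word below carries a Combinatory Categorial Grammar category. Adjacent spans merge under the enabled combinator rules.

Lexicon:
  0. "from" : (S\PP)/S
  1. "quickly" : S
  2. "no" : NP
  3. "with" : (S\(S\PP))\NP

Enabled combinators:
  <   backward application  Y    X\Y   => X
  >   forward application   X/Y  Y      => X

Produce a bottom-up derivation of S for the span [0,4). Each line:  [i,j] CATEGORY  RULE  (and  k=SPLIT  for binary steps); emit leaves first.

[0,1] (S\PP)/S  lex  "from"
[1,2] S  lex  "quickly"
[0,2] S\PP  >  k=1
[2,3] NP  lex  "no"
[3,4] (S\(S\PP))\NP  lex  "with"
[2,4] S\(S\PP)  <  k=3
[0,4] S  <  k=2

[0,4] S   <
  [0,2] S\PP   >
    [0,1] "from" : (S\PP)/S
    [1,2] "quickly" : S
  [2,4] S\(S\PP)   <
    [2,3] "no" : NP
    [3,4] "with" : (S\(S\PP))\NP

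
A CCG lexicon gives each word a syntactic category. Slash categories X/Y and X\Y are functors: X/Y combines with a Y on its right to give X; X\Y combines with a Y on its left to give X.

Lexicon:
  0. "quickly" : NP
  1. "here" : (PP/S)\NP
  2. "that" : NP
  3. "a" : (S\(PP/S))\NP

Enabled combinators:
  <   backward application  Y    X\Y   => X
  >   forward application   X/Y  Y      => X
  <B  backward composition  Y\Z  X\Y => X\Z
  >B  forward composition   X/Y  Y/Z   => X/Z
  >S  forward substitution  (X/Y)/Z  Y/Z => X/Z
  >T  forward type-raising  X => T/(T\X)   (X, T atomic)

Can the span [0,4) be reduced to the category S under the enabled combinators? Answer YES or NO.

[0,4] S   <
  [0,1] "quickly" : NP
  [1,4] S\NP   <B
    [1,2] "here" : (PP/S)\NP
    [2,4] S\(PP/S)   <
      [2,3] "that" : NP
      [3,4] "a" : (S\(PP/S))\NP

YES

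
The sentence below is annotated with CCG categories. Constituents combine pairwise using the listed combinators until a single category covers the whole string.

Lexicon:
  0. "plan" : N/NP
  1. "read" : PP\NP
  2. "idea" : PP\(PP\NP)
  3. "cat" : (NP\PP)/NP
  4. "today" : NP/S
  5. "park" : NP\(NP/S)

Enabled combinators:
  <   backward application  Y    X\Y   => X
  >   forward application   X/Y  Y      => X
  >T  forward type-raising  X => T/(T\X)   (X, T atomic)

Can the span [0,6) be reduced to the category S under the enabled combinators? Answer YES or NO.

NO

N/NP PP\NP PP\(PP\NP) (NP\PP)/NP NP/S NP\(NP/S)
CKY chart[0,6] = {N, N/(N\N), NP/(NP\N), PP/(PP\N), S/(S\N)}; S ∉ chart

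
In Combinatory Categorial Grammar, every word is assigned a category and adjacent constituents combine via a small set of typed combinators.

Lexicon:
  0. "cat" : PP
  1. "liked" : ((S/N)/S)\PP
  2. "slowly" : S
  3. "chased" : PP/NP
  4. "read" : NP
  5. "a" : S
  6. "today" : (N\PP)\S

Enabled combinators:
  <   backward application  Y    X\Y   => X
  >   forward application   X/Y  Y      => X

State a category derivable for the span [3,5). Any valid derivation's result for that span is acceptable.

PP

[0,7] S   >
  [0,3] S/N   >
    [0,2] (S/N)/S   <
      [0,1] "cat" : PP
      [1,2] "liked" : ((S/N)/S)\PP
    [2,3] "slowly" : S
  [3,7] N   <
    [3,5] PP   >
      [3,4] "chased" : PP/NP
      [4,5] "read" : NP
    [5,7] N\PP   <
      [5,6] "a" : S
      [6,7] "today" : (N\PP)\S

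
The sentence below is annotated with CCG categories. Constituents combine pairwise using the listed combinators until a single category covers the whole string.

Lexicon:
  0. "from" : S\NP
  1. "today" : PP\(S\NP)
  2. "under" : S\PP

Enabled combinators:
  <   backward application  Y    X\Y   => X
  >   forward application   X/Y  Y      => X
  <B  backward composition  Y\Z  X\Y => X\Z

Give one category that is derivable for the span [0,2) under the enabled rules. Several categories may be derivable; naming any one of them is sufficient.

[0,3] S   <
  [0,2] PP   <
    [0,1] "from" : S\NP
    [1,2] "today" : PP\(S\NP)
  [2,3] "under" : S\PP

PP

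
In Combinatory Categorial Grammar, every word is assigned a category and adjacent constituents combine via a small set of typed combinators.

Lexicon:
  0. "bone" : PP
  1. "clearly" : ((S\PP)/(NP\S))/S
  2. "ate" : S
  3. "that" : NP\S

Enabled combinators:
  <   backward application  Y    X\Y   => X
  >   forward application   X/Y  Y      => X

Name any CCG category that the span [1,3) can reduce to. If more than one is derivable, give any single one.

[0,4] S   <
  [0,1] "bone" : PP
  [1,4] S\PP   >
    [1,3] (S\PP)/(NP\S)   >
      [1,2] "clearly" : ((S\PP)/(NP\S))/S
      [2,3] "ate" : S
    [3,4] "that" : NP\S

(S\PP)/(NP\S)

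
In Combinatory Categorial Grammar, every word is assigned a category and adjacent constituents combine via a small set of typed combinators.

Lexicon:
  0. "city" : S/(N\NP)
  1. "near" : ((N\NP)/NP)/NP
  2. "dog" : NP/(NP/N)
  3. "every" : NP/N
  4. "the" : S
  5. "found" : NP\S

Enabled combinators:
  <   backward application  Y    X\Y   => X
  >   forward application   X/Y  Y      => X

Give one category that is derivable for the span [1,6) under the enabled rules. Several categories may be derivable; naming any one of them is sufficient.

[0,6] S   >
  [0,1] "city" : S/(N\NP)
  [1,6] N\NP   >
    [1,4] (N\NP)/NP   >
      [1,2] "near" : ((N\NP)/NP)/NP
      [2,4] NP   >
        [2,3] "dog" : NP/(NP/N)
        [3,4] "every" : NP/N
    [4,6] NP   <
      [4,5] "the" : S
      [5,6] "found" : NP\S

N\NP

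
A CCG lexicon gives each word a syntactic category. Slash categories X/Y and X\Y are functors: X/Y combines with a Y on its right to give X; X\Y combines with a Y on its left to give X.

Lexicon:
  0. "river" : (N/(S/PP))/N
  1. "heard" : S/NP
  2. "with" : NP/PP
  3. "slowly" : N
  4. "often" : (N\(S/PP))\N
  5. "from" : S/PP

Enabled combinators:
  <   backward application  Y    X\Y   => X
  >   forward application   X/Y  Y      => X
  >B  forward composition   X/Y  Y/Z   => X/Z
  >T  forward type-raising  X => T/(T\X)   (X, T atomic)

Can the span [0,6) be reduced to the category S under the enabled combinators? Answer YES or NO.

(N/(S/PP))/N S/NP NP/PP N (N\(S/PP))\N S/PP
CKY chart[0,6] = {N, N/(N\N), NP/(NP\N), PP/(PP\N), S/(S\N)}; S ∉ chart

NO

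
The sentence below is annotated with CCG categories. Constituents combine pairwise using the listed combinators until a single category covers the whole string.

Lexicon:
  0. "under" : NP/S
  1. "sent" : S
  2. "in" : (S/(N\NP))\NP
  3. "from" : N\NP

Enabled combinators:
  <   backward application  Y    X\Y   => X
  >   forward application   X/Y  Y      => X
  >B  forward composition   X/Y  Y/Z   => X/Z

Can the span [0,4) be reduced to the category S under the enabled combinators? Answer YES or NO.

YES

[0,4] S   >
  [0,3] S/(N\NP)   <
    [0,2] NP   >
      [0,1] "under" : NP/S
      [1,2] "sent" : S
    [2,3] "in" : (S/(N\NP))\NP
  [3,4] "from" : N\NP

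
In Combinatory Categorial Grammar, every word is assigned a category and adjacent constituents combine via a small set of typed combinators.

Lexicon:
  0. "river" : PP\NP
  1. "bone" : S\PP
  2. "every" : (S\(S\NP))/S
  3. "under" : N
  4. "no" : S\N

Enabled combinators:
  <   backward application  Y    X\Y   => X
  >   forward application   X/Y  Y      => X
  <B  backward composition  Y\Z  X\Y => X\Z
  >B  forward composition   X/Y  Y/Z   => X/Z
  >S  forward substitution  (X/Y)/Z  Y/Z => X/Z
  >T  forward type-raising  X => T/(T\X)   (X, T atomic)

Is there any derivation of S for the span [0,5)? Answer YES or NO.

YES

[0,5] S   <
  [0,2] S\NP   <B
    [0,1] "river" : PP\NP
    [1,2] "bone" : S\PP
  [2,5] S\(S\NP)   >
    [2,3] "every" : (S\(S\NP))/S
    [3,5] S   <
      [3,4] "under" : N
      [4,5] "no" : S\N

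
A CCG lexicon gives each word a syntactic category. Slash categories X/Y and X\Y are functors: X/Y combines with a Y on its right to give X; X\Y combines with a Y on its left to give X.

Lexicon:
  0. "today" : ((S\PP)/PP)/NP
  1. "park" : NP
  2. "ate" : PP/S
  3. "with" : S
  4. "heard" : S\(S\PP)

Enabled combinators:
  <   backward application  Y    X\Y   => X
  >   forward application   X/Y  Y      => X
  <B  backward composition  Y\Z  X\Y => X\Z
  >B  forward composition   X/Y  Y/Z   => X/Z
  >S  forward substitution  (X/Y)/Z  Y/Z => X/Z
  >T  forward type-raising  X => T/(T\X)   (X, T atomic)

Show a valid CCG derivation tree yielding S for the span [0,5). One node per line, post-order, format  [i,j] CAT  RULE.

[0,5] S   <
  [0,4] S\PP   >
    [0,2] (S\PP)/PP   >
      [0,1] "today" : ((S\PP)/PP)/NP
      [1,2] "park" : NP
    [2,4] PP   >
      [2,3] "ate" : PP/S
      [3,4] "with" : S
  [4,5] "heard" : S\(S\PP)

[0,1] ((S\PP)/PP)/NP  lex  "today"
[1,2] NP  lex  "park"
[0,2] (S\PP)/PP  >  k=1
[2,3] PP/S  lex  "ate"
[3,4] S  lex  "with"
[2,4] PP  >  k=3
[0,4] S\PP  >  k=2
[4,5] S\(S\PP)  lex  "heard"
[0,5] S  <  k=4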